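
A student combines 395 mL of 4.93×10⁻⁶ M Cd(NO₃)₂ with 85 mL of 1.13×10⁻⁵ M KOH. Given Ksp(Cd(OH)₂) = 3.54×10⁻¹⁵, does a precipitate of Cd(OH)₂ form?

The combined volume is 480 mL.
[Cd²⁺] = (4.93×10⁻⁶)(395)/480 = 4.06×10⁻⁶ M
[OH⁻] = (1.13×10⁻⁵)(85)/480 = 2.00×10⁻⁶ M
Q = [Cd²⁺][OH⁻]^2 = 1.62×10⁻¹⁷
Since Q (1.62×10⁻¹⁷) is less than Ksp (3.54×10⁻¹⁵), no Cd(OH)₂ precipitates.

No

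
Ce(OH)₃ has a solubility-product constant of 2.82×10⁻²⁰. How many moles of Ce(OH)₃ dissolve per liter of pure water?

5.68×10⁻⁶ M

Ce(OH)₃(s) ⇌ Ce³⁺(aq) + 3 OH⁻(aq)
For each mole of Ce(OH)₃ that dissolves per liter, [Ce³⁺] = s and [OH⁻] = 3s; let s denote this solubility.
Ksp = [Ce³⁺][OH⁻]^3 = s · (3s)^3 = 27s^4
27s^4 = 2.82×10⁻²⁰  ⇒  s^4 = 1.04×10⁻²¹
Taking the 4th root, s = 5.68×10⁻⁶ mol L⁻¹.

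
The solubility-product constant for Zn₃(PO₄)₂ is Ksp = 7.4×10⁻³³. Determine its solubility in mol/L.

Zn₃(PO₄)₂(s) ⇌ 3 Zn²⁺(aq) + 2 PO₄³⁻(aq)
Call the molar solubility s, so that [Zn²⁺] = 3s and [PO₄³⁻] = 2s.
Ksp = [Zn²⁺]^3[PO₄³⁻]^2 = (3s)^3 · (2s)^2 = 108s^5
108s^5 = 7.4×10⁻³³  ⇒  s^5 = 6.9×10⁻³⁵
Taking the 5th root, s = 1.5×10⁻⁷ mol/L.

1.5×10⁻⁷ M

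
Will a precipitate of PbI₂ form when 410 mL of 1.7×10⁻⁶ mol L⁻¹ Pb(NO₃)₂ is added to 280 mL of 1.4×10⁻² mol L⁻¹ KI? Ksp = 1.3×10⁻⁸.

No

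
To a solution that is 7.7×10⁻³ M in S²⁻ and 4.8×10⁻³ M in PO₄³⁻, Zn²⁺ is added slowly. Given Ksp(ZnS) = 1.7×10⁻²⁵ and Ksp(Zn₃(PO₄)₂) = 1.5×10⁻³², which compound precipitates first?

ZnS

Precipitation of each salt begins when its ion product equals Ksp.
For ZnS: [Zn²⁺] = (Ksp/[S²⁻]) = 2.2×10⁻²³ M
For Zn₃(PO₄)₂: [Zn²⁺] = (Ksp/[PO₄³⁻]^2)^(1/3) = 8.7×10⁻¹⁰ M
The smaller threshold [Zn²⁺] is reached first, so ZnS precipitates first.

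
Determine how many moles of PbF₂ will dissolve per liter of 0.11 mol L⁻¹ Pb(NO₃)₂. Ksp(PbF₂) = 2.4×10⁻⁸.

PbF₂(s) ⇌ Pb²⁺(aq) + 2 F⁻(aq)
Pb²⁺ is already present at 0.11 mol L⁻¹. If s mol/L of PbF₂ dissolves, [F⁻] = 2s while [Pb²⁺] ≈ 0.11 mol L⁻¹.
Ksp = [Pb²⁺][F⁻]^2 = (0.11)(2s)^2
(2s)^2 = 2.4×10⁻⁸ / (0.11) = 2.2×10⁻⁷
s = 2.3×10⁻⁴ mol L⁻¹

2.3×10⁻⁴ M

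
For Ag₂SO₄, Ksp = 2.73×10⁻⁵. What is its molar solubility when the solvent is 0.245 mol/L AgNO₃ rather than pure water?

Ag₂SO₄(s) ⇌ 2 Ag⁺(aq) + SO₄²⁻(aq)
Ag⁺ is already present at 0.245 mol/L. If s mol/L of Ag₂SO₄ dissolves, [SO₄²⁻] = s while [Ag⁺] ≈ 0.245 mol/L.
Ksp = [Ag⁺]^2[SO₄²⁻] = (0.245)^2s
s = 2.73×10⁻⁵ / (0.245)^2 = 4.55×10⁻⁴
s = 4.55×10⁻⁴ mol/L

4.55×10⁻⁴ M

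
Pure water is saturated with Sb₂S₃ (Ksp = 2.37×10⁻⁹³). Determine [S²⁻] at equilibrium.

Sb₂S₃(s) ⇌ 2 Sb³⁺(aq) + 3 S²⁻(aq)
For each mole of Sb₂S₃ that dissolves per liter, [Sb³⁺] = 2s and [S²⁻] = 3s; let s denote this solubility.
Ksp = [Sb³⁺]^2[S²⁻]^3 = (2s)^2 · (3s)^3 = 108s^5 = 2.37×10⁻⁹³
s = 1.17×10⁻¹⁹ mol L⁻¹
[S²⁻] = 3s = 3.51×10⁻¹⁹ mol L⁻¹

3.51×10⁻¹⁹ M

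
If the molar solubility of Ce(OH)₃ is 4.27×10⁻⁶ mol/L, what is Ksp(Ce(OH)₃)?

Ksp = 8.98×10⁻²¹

Ce(OH)₃(s) ⇌ Ce³⁺(aq) + 3 OH⁻(aq)
Call the molar solubility s, so that [Ce³⁺] = s and [OH⁻] = 3s.
Ksp = [Ce³⁺][OH⁻]^3 = s · (3s)^3 = 27s^4
Ksp = 27 × (4.27×10⁻⁶)^4 = 8.98×10⁻²¹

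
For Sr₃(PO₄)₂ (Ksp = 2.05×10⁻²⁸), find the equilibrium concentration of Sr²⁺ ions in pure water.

3.41×10⁻⁶ M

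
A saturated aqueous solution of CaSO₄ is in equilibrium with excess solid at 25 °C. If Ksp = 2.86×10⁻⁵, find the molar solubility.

CaSO₄(s) ⇌ Ca²⁺(aq) + SO₄²⁻(aq)
If s mol/L of CaSO₄ dissolves, [Ca²⁺] = s and [SO₄²⁻] = s.
Ksp = [Ca²⁺][SO₄²⁻] = s · s = s^2
s^2 = 2.86×10⁻⁵
s = (2.86×10⁻⁵)^(1/2) = 5.35×10⁻³ mol L⁻¹

5.35×10⁻³ M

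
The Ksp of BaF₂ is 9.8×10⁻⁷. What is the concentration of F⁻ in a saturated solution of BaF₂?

BaF₂(s) ⇌ Ba²⁺(aq) + 2 F⁻(aq)
Call the molar solubility s, so that [Ba²⁺] = s and [F⁻] = 2s.
Ksp = [Ba²⁺][F⁻]^2 = s · (2s)^2 = 4s^3 = 9.8×10⁻⁷
s = 6.3×10⁻³ mol/L
[F⁻] = 2s = 1.3×10⁻² mol/L

1.3×10⁻² M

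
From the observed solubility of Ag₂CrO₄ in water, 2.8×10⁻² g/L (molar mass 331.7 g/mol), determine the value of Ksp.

Ksp = 2.4×10⁻¹²

Convert to molarity: s = 2.8×10⁻² / 331.7 = 8.441×10⁻⁵ mol/L
Ag₂CrO₄(s) ⇌ 2 Ag⁺(aq) + CrO₄²⁻(aq)
For each mole of Ag₂CrO₄ that dissolves per liter, [Ag⁺] = 2s and [CrO₄²⁻] = s; let s denote this solubility.
Ksp = [Ag⁺]^2[CrO₄²⁻] = (2s)^2 · s = 4s^3
Ksp = 4 × (8.441×10⁻⁵)^3 = 2.4×10⁻¹²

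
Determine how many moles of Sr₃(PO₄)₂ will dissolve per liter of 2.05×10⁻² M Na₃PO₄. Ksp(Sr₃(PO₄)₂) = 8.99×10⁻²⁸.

Sr₃(PO₄)₂(s) ⇌ 3 Sr²⁺(aq) + 2 PO₄³⁻(aq)
Let s be the solubility of Sr₃(PO₄)₂ here. The common ion gives [PO₄³⁻] ≈ 2.05×10⁻² M, and [Sr²⁺] = 3s.
Ksp = [Sr²⁺]^3[PO₄³⁻]^2 = (3s)^3(2.05×10⁻²)^2
(3s)^3 = 8.99×10⁻²⁸ / (2.05×10⁻²)^2 = 2.14×10⁻²⁴
s = 4.29×10⁻⁹ M

4.29×10⁻⁹ M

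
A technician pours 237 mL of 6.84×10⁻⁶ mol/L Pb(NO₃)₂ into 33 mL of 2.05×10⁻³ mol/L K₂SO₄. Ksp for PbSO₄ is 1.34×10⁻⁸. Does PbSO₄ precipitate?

Total volume after mixing = 237 + 33 = 270 mL.
[Pb²⁺] = (6.84×10⁻⁶)(237)/270 = 6.00×10⁻⁶ mol/L
[SO₄²⁻] = (2.05×10⁻³)(33)/270 = 2.51×10⁻⁴ mol/L
Q = [Pb²⁺][SO₄²⁻] = 1.50×10⁻⁹
Q < Ksp (1.50×10⁻⁹ vs 1.34×10⁻⁸); the solution remains unsaturated and no precipitate forms.

No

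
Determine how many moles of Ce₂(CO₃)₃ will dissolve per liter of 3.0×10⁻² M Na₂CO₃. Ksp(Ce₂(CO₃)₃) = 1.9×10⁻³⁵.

Ce₂(CO₃)₃(s) ⇌ 2 Ce³⁺(aq) + 3 CO₃²⁻(aq)
With CO₃²⁻ already at 3.0×10⁻² M and s small, take [CO₃²⁻] ≈ 3.0×10⁻² M and [Ce³⁺] = 2s.
Ksp = [Ce³⁺]^2[CO₃²⁻]^3 = (2s)^2(3.0×10⁻²)^3
(2s)^2 = 1.9×10⁻³⁵ / (3.0×10⁻²)^3 = 7.0×10⁻³¹
s = 4.2×10⁻¹⁶ M

4.2×10⁻¹⁶ M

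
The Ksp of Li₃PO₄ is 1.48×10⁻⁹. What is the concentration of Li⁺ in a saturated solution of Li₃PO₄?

Li₃PO₄(s) ⇌ 3 Li⁺(aq) + PO₄³⁻(aq)
Call the molar solubility s, so that [Li⁺] = 3s and [PO₄³⁻] = s.
Ksp = [Li⁺]^3[PO₄³⁻] = (3s)^3 · s = 27s^4 = 1.48×10⁻⁹
s = 2.72×10⁻³ M
[Li⁺] = 3s = 8.16×10⁻³ M

8.16×10⁻³ M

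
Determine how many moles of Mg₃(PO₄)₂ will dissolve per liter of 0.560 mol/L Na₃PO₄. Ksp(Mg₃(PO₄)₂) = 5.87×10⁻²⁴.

Mg₃(PO₄)₂(s) ⇌ 3 Mg²⁺(aq) + 2 PO₄³⁻(aq)
With PO₄³⁻ already at 0.560 mol/L and s small, take [PO₄³⁻] ≈ 0.560 mol/L and [Mg²⁺] = 3s.
Ksp = [Mg²⁺]^3[PO₄³⁻]^2 = (3s)^3(0.560)^2
(3s)^3 = 5.87×10⁻²⁴ / (0.560)^2 = 1.87×10⁻²³
s = 8.85×10⁻⁹ mol/L

8.85×10⁻⁹ M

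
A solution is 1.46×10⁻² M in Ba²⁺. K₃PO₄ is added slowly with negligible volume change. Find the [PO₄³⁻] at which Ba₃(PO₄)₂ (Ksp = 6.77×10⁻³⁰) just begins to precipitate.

1.47×10⁻¹² M

Each salt precipitates once Q = Ksp for that salt.
Ba₃(PO₄)₂(s) ⇌ 3 Ba²⁺(aq) + 2 PO₄³⁻(aq)
Ksp = [Ba²⁺]^3[PO₄³⁻]^2 = [PO₄³⁻]^2(1.46×10⁻²)^3
[PO₄³⁻]^2 = 6.77×10⁻³⁰ / (1.46×10⁻²)^3 = 2.18×10⁻²⁴
[PO₄³⁻] = 1.47×10⁻¹² M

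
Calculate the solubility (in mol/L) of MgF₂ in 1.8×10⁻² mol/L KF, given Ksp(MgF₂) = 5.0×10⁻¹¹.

1.5×10⁻⁷ M

MgF₂(s) ⇌ Mg²⁺(aq) + 2 F⁻(aq)
The solution already contains F⁻ at 1.8×10⁻² mol/L. Let s be the molar solubility of MgF₂.
[F⁻] ≈ 1.8×10⁻² mol/L (common ion dominates); [Mg²⁺] = s.
Ksp = [Mg²⁺][F⁻]^2 = s(1.8×10⁻²)^2
s = 5.0×10⁻¹¹ / (1.8×10⁻²)^2 = 1.5×10⁻⁷
s = 1.5×10⁻⁷ mol/L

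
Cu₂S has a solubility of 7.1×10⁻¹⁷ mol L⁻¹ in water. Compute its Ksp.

Ksp = 1.4×10⁻⁴⁸

Cu₂S(s) ⇌ 2 Cu⁺(aq) + S²⁻(aq)
For each mole of Cu₂S that dissolves per liter, [Cu⁺] = 2s and [S²⁻] = s; let s denote this solubility.
Ksp = [Cu⁺]^2[S²⁻] = (2s)^2 · s = 4s^3
Ksp = 4 × (7.1×10⁻¹⁷)^3 = 1.4×10⁻⁴⁸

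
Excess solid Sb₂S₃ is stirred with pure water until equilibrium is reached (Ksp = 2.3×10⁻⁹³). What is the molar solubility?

1.2×10⁻¹⁹ M

Sb₂S₃(s) ⇌ 2 Sb³⁺(aq) + 3 S²⁻(aq)
With molar solubility s: [Sb³⁺] = 2s, [S²⁻] = 3s.
Ksp = [Sb³⁺]^2[S²⁻]^3 = (2s)^2 · (3s)^3 = 108s^5
108s^5 = 2.3×10⁻⁹³  ⇒  s^5 = 2.1×10⁻⁹⁵
s = 1.2×10⁻¹⁹ M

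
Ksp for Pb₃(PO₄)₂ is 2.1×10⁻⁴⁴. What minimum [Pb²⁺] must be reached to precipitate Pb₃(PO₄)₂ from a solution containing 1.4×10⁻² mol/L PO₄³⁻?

Precipitation of each salt begins when its ion product equals Ksp.
Pb₃(PO₄)₂(s) ⇌ 3 Pb²⁺(aq) + 2 PO₄³⁻(aq)
Ksp = [Pb²⁺]^3[PO₄³⁻]^2 = [Pb²⁺]^3(1.4×10⁻²)^2
[Pb²⁺]^3 = 2.1×10⁻⁴⁴ / (1.4×10⁻²)^2 = 1.1×10⁻⁴⁰
[Pb²⁺] = 4.7×10⁻¹⁴ mol/L

4.7×10⁻¹⁴ M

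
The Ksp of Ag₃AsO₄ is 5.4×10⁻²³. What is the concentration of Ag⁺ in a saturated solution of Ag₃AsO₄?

Ag₃AsO₄(s) ⇌ 3 Ag⁺(aq) + AsO₄³⁻(aq)
Call the molar solubility s, so that [Ag⁺] = 3s and [AsO₄³⁻] = s.
Ksp = [Ag⁺]^3[AsO₄³⁻] = (3s)^3 · s = 27s^4 = 5.4×10⁻²³
s = 1.2×10⁻⁶ mol L⁻¹
[Ag⁺] = 3s = 3.6×10⁻⁶ mol L⁻¹

3.6×10⁻⁶ M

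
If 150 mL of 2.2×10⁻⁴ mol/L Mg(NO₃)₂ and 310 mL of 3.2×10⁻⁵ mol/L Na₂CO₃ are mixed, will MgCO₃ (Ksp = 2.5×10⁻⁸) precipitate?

No

The combined volume is 460 mL.
[Mg²⁺] = (2.2×10⁻⁴)(150)/460 = 7.2×10⁻⁵ mol/L
[CO₃²⁻] = (3.2×10⁻⁵)(310)/460 = 2.2×10⁻⁵ mol/L
Q = [Mg²⁺][CO₃²⁻] = 1.5×10⁻⁹
Q < Ksp (1.5×10⁻⁹ vs 2.5×10⁻⁸); the solution remains unsaturated and no precipitate forms.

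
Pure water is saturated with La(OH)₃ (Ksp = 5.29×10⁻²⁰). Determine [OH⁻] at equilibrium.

2.00×10⁻⁵ M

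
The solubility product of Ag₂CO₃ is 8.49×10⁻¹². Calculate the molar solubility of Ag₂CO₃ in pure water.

1.29×10⁻⁴ M

Ag₂CO₃(s) ⇌ 2 Ag⁺(aq) + CO₃²⁻(aq)
Call the molar solubility s, so that [Ag⁺] = 2s and [CO₃²⁻] = s.
Ksp = [Ag⁺]^2[CO₃²⁻] = (2s)^2 · s = 4s^3
4s^3 = 8.49×10⁻¹²  ⇒  s^3 = 2.12×10⁻¹²
s = 1.29×10⁻⁴ M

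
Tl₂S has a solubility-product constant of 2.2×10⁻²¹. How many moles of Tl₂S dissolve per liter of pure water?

8.2×10⁻⁸ M

Tl₂S(s) ⇌ 2 Tl⁺(aq) + S²⁻(aq)
Call the molar solubility s, so that [Tl⁺] = 2s and [S²⁻] = s.
Ksp = [Tl⁺]^2[S²⁻] = (2s)^2 · s = 4s^3
4s^3 = 2.2×10⁻²¹  ⇒  s^3 = 5.5×10⁻²²
s = (5.5×10⁻²²)^(1/3) = 8.2×10⁻⁸ mol/L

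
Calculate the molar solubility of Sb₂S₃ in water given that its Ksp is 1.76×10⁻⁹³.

Sb₂S₃(s) ⇌ 2 Sb³⁺(aq) + 3 S²⁻(aq)
With molar solubility s: [Sb³⁺] = 2s, [S²⁻] = 3s.
Ksp = [Sb³⁺]^2[S²⁻]^3 = (2s)^2 · (3s)^3 = 108s^5
108s^5 = 1.76×10⁻⁹³  ⇒  s^5 = 1.63×10⁻⁹⁵
Taking the 5th root, s = 1.10×10⁻¹⁹ mol L⁻¹.

1.10×10⁻¹⁹ M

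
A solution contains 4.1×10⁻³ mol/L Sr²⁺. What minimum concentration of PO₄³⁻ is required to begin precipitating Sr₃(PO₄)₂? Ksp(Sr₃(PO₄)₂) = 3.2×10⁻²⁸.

6.8×10⁻¹¹ M

Precipitation of each salt begins when its ion product equals Ksp.
Sr₃(PO₄)₂(s) ⇌ 3 Sr²⁺(aq) + 2 PO₄³⁻(aq)
Ksp = [Sr²⁺]^3[PO₄³⁻]^2 = [PO₄³⁻]^2(4.1×10⁻³)^3
[PO₄³⁻]^2 = 3.2×10⁻²⁸ / (4.1×10⁻³)^3 = 4.6×10⁻²¹
[PO₄³⁻] = 6.8×10⁻¹¹ mol/L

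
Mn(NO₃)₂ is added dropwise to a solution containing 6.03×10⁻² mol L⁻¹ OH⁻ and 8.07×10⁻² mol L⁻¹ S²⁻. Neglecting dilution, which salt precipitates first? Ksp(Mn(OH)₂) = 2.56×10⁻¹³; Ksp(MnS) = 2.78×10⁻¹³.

MnS

Each salt precipitates once Q = Ksp for that salt.
For Mn(OH)₂: [Mn²⁺] = (Ksp/[OH⁻]^2) = 7.04×10⁻¹¹ mol L⁻¹
For MnS: [Mn²⁺] = (Ksp/[S²⁻]) = 3.44×10⁻¹² mol L⁻¹
MnS requires the lower [Mn²⁺], so it precipitates first.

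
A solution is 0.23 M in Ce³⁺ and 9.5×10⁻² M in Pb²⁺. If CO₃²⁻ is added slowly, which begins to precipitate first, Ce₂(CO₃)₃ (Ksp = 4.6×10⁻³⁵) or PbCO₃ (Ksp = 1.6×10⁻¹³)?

PbCO₃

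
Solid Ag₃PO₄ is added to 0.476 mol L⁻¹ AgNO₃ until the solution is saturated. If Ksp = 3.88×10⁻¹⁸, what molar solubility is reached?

3.60×10⁻¹⁷ M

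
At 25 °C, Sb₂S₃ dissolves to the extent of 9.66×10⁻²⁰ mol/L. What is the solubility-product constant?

Sb₂S₃(s) ⇌ 2 Sb³⁺(aq) + 3 S²⁻(aq)
Let s be the molar solubility. Then [Sb³⁺] = 2s and [S²⁻] = 3s.
Ksp = [Sb³⁺]^2[S²⁻]^3 = (2s)^2 · (3s)^3 = 108s^5
Ksp = 108 × (9.66×10⁻²⁰)^5 = 9.08×10⁻⁹⁴

Ksp = 9.08×10⁻⁹⁴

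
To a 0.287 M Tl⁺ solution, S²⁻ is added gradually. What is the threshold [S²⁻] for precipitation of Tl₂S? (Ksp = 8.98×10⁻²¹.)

1.09×10⁻¹⁹ M

A salt starts to precipitate once the ion product Q reaches its Ksp.
Tl₂S(s) ⇌ 2 Tl⁺(aq) + S²⁻(aq)
Ksp = [Tl⁺]^2[S²⁻] = [S²⁻](0.287)^2
[S²⁻] = 8.98×10⁻²¹ / (0.287)^2 = 1.09×10⁻¹⁹
[S²⁻] = 1.09×10⁻¹⁹ M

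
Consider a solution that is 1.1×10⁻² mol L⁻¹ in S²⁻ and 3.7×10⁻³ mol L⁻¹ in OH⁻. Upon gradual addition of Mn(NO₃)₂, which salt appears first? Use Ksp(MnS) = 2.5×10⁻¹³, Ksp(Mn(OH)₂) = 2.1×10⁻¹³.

MnS

Precipitation begins when Q = Ksp.
For MnS: [Mn²⁺] = (Ksp/[S²⁻]) = 2.3×10⁻¹¹ mol L⁻¹
For Mn(OH)₂: [Mn²⁺] = (Ksp/[OH⁻]^2) = 1.5×10⁻⁸ mol L⁻¹
MnS requires the lower [Mn²⁺], so it precipitates first.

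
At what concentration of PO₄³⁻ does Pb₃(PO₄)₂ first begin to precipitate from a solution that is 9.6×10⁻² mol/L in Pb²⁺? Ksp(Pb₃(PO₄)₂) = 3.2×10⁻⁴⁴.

Precipitation of each salt begins when its ion product equals Ksp.
Pb₃(PO₄)₂(s) ⇌ 3 Pb²⁺(aq) + 2 PO₄³⁻(aq)
Ksp = [Pb²⁺]^3[PO₄³⁻]^2 = [PO₄³⁻]^2(9.6×10⁻²)^3
[PO₄³⁻]^2 = 3.2×10⁻⁴⁴ / (9.6×10⁻²)^3 = 3.6×10⁻⁴¹
[PO₄³⁻] = 6.0×10⁻²¹ mol/L

6.0×10⁻²¹ M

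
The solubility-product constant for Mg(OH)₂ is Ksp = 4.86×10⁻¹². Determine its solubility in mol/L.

1.07×10⁻⁴ M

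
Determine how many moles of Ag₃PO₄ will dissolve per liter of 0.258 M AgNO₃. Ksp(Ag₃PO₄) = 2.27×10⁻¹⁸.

1.32×10⁻¹⁶ M

Ag₃PO₄(s) ⇌ 3 Ag⁺(aq) + PO₄³⁻(aq)
With Ag⁺ already at 0.258 M and s small, take [Ag⁺] ≈ 0.258 M and [PO₄³⁻] = s.
Ksp = [Ag⁺]^3[PO₄³⁻] = (0.258)^3s
s = 2.27×10⁻¹⁸ / (0.258)^3 = 1.32×10⁻¹⁶
s = 1.32×10⁻¹⁶ M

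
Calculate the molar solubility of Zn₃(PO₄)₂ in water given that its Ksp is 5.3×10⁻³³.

1.4×10⁻⁷ M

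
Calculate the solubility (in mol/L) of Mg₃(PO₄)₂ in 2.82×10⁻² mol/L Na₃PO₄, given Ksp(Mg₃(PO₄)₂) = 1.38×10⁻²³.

Mg₃(PO₄)₂(s) ⇌ 3 Mg²⁺(aq) + 2 PO₄³⁻(aq)
The solution already contains PO₄³⁻ at 2.82×10⁻² mol/L. Let s be the molar solubility of Mg₃(PO₄)₂.
[PO₄³⁻] ≈ 2.82×10⁻² mol/L (common ion dominates); [Mg²⁺] = 3s.
Ksp = [Mg²⁺]^3[PO₄³⁻]^2 = (3s)^3(2.82×10⁻²)^2
(3s)^3 = 1.38×10⁻²³ / (2.82×10⁻²)^2 = 1.74×10⁻²⁰
s = 8.63×10⁻⁸ mol/L

8.63×10⁻⁸ M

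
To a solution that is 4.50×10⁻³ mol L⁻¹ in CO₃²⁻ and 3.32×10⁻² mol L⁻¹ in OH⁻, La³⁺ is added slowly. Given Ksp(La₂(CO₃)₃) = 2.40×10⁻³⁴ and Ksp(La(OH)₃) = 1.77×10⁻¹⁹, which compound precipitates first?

La(OH)₃

The threshold for precipitation is Q = Ksp.
For La₂(CO₃)₃: [La³⁺] = (Ksp/[CO₃²⁻]^3)^(1/2) = 5.13×10⁻¹⁴ mol L⁻¹
For La(OH)₃: [La³⁺] = (Ksp/[OH⁻]^3) = 4.84×10⁻¹⁵ mol L⁻¹
La(OH)₃ requires the lower [La³⁺], so it precipitates first.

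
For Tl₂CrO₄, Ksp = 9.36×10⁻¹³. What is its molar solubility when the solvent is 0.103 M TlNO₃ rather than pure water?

Tl₂CrO₄(s) ⇌ 2 Tl⁺(aq) + CrO₄²⁻(aq)
Tl⁺ is already present at 0.103 M. If s mol/L of Tl₂CrO₄ dissolves, [CrO₄²⁻] = s while [Tl⁺] ≈ 0.103 M.
Ksp = [Tl⁺]^2[CrO₄²⁻] = (0.103)^2s
s = 9.36×10⁻¹³ / (0.103)^2 = 8.82×10⁻¹¹
s = 8.82×10⁻¹¹ M

8.82×10⁻¹¹ M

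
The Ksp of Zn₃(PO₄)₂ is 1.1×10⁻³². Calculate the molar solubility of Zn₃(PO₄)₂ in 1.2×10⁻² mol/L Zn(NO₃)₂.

4.0×10⁻¹⁴ M

Zn₃(PO₄)₂(s) ⇌ 3 Zn²⁺(aq) + 2 PO₄³⁻(aq)
Let s be the solubility of Zn₃(PO₄)₂ here. The common ion gives [Zn²⁺] ≈ 1.2×10⁻² mol/L, and [PO₄³⁻] = 2s.
Ksp = [Zn²⁺]^3[PO₄³⁻]^2 = (1.2×10⁻²)^3(2s)^2
(2s)^2 = 1.1×10⁻³² / (1.2×10⁻²)^3 = 6.4×10⁻²⁷
s = 4.0×10⁻¹⁴ mol/L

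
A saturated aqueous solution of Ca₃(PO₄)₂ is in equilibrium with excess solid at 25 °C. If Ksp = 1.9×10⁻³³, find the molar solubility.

1.1×10⁻⁷ M

Ca₃(PO₄)₂(s) ⇌ 3 Ca²⁺(aq) + 2 PO₄³⁻(aq)
For each mole of Ca₃(PO₄)₂ that dissolves per liter, [Ca²⁺] = 3s and [PO₄³⁻] = 2s; let s denote this solubility.
Ksp = [Ca²⁺]^3[PO₄³⁻]^2 = (3s)^3 · (2s)^2 = 108s^5
108s^5 = 1.9×10⁻³³  ⇒  s^5 = 1.8×10⁻³⁵
s = 1.1×10⁻⁷ M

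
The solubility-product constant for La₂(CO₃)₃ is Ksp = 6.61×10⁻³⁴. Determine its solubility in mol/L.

9.06×10⁻⁸ M

La₂(CO₃)₃(s) ⇌ 2 La³⁺(aq) + 3 CO₃²⁻(aq)
If s mol/L of La₂(CO₃)₃ dissolves, [La³⁺] = 2s and [CO₃²⁻] = 3s.
Ksp = [La³⁺]^2[CO₃²⁻]^3 = (2s)^2 · (3s)^3 = 108s^5
108s^5 = 6.61×10⁻³⁴  ⇒  s^5 = 6.12×10⁻³⁶
Taking the 5th root, s = 9.06×10⁻⁸ M.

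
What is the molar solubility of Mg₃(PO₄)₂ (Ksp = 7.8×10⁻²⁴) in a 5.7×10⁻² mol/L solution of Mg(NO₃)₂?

1.0×10⁻¹⁰ M

Mg₃(PO₄)₂(s) ⇌ 3 Mg²⁺(aq) + 2 PO₄³⁻(aq)
The solution already contains Mg²⁺ at 5.7×10⁻² mol/L. Let s be the molar solubility of Mg₃(PO₄)₂.
[Mg²⁺] ≈ 5.7×10⁻² mol/L (common ion dominates); [PO₄³⁻] = 2s.
Ksp = [Mg²⁺]^3[PO₄³⁻]^2 = (5.7×10⁻²)^3(2s)^2
(2s)^2 = 7.8×10⁻²⁴ / (5.7×10⁻²)^3 = 4.2×10⁻²⁰
s = 1.0×10⁻¹⁰ mol/L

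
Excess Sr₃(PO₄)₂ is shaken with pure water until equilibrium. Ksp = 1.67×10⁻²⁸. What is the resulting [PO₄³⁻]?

2.18×10⁻⁶ M

Sr₃(PO₄)₂(s) ⇌ 3 Sr²⁺(aq) + 2 PO₄³⁻(aq)
With molar solubility s: [Sr²⁺] = 3s, [PO₄³⁻] = 2s.
Ksp = [Sr²⁺]^3[PO₄³⁻]^2 = (3s)^3 · (2s)^2 = 108s^5 = 1.67×10⁻²⁸
s = 1.09×10⁻⁶ mol/L
[PO₄³⁻] = 2s = 2.18×10⁻⁶ mol/L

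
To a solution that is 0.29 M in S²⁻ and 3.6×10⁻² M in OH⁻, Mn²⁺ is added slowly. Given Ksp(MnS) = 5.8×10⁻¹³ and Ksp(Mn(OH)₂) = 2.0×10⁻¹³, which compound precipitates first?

MnS

Each salt precipitates once Q = Ksp for that salt.
For MnS: [Mn²⁺] = (Ksp/[S²⁻]) = 2.0×10⁻¹² M
For Mn(OH)₂: [Mn²⁺] = (Ksp/[OH⁻]^2) = 1.5×10⁻¹⁰ M
The smaller threshold [Mn²⁺] is reached first, so MnS precipitates first.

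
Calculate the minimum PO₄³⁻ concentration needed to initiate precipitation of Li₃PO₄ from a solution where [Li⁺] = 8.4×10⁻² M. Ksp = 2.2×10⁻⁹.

3.7×10⁻⁶ M

Each salt precipitates once Q = Ksp for that salt.
Li₃PO₄(s) ⇌ 3 Li⁺(aq) + PO₄³⁻(aq)
Ksp = [Li⁺]^3[PO₄³⁻] = [PO₄³⁻](8.4×10⁻²)^3
[PO₄³⁻] = 2.2×10⁻⁹ / (8.4×10⁻²)^3 = 3.7×10⁻⁶
[PO₄³⁻] = 3.7×10⁻⁶ M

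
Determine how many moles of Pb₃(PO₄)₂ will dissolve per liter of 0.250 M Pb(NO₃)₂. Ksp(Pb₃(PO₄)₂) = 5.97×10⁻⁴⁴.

9.77×10⁻²² M

Pb₃(PO₄)₂(s) ⇌ 3 Pb²⁺(aq) + 2 PO₄³⁻(aq)
The solution already contains Pb²⁺ at 0.250 M. Let s be the molar solubility of Pb₃(PO₄)₂.
[Pb²⁺] ≈ 0.250 M (common ion dominates); [PO₄³⁻] = 2s.
Ksp = [Pb²⁺]^3[PO₄³⁻]^2 = (0.250)^3(2s)^2
(2s)^2 = 5.97×10⁻⁴⁴ / (0.250)^3 = 3.82×10⁻⁴²
s = 9.77×10⁻²² M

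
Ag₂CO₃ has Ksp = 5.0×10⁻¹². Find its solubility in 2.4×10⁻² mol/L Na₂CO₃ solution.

Ag₂CO₃(s) ⇌ 2 Ag⁺(aq) + CO₃²⁻(aq)
With CO₃²⁻ already at 2.4×10⁻² mol/L and s small, take [CO₃²⁻] ≈ 2.4×10⁻² mol/L and [Ag⁺] = 2s.
Ksp = [Ag⁺]^2[CO₃²⁻] = (2s)^2(2.4×10⁻²)
(2s)^2 = 5.0×10⁻¹² / (2.4×10⁻²) = 2.1×10⁻¹⁰
s = 7.2×10⁻⁶ mol/L

7.2×10⁻⁶ M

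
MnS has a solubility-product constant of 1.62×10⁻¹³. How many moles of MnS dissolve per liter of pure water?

4.02×10⁻⁷ M

MnS(s) ⇌ Mn²⁺(aq) + S²⁻(aq)
If s mol/L of MnS dissolves, [Mn²⁺] = s and [S²⁻] = s.
Ksp = [Mn²⁺][S²⁻] = s · s = s^2
s^2 = 1.62×10⁻¹³
s = (1.62×10⁻¹³)^(1/2) = 4.02×10⁻⁷ mol/L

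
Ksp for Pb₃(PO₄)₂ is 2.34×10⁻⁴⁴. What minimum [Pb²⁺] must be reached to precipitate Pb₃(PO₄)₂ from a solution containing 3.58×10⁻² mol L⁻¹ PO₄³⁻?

The threshold for precipitation is Q = Ksp.
Pb₃(PO₄)₂(s) ⇌ 3 Pb²⁺(aq) + 2 PO₄³⁻(aq)
Ksp = [Pb²⁺]^3[PO₄³⁻]^2 = [Pb²⁺]^3(3.58×10⁻²)^2
[Pb²⁺]^3 = 2.34×10⁻⁴⁴ / (3.58×10⁻²)^2 = 1.83×10⁻⁴¹
[Pb²⁺] = 2.63×10⁻¹⁴ mol L⁻¹

2.63×10⁻¹⁴ M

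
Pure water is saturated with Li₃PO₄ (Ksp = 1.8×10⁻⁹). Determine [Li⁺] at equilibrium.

8.6×10⁻³ M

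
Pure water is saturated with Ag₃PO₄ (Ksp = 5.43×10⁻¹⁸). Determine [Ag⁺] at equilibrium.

6.35×10⁻⁵ M

Ag₃PO₄(s) ⇌ 3 Ag⁺(aq) + PO₄³⁻(aq)
Call the molar solubility s, so that [Ag⁺] = 3s and [PO₄³⁻] = s.
Ksp = [Ag⁺]^3[PO₄³⁻] = (3s)^3 · s = 27s^4 = 5.43×10⁻¹⁸
s = 2.12×10⁻⁵ mol L⁻¹
[Ag⁺] = 3s = 6.35×10⁻⁵ mol L⁻¹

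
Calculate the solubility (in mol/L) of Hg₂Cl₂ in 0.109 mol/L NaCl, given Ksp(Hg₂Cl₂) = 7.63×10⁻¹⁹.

Hg₂Cl₂(s) ⇌ Hg₂²⁺(aq) + 2 Cl⁻(aq)
With Cl⁻ already at 0.109 mol/L and s small, take [Cl⁻] ≈ 0.109 mol/L and [Hg₂²⁺] = s.
Ksp = [Hg₂²⁺][Cl⁻]^2 = s(0.109)^2
s = 7.63×10⁻¹⁹ / (0.109)^2 = 6.42×10⁻¹⁷
s = 6.42×10⁻¹⁷ mol/L

6.42×10⁻¹⁷ M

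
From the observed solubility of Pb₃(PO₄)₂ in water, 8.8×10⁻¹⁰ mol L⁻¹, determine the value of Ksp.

Pb₃(PO₄)₂(s) ⇌ 3 Pb²⁺(aq) + 2 PO₄³⁻(aq)
If s mol/L of Pb₃(PO₄)₂ dissolves, [Pb²⁺] = 3s and [PO₄³⁻] = 2s.
Ksp = [Pb²⁺]^3[PO₄³⁻]^2 = (3s)^3 · (2s)^2 = 108s^5
Ksp = 108 × (8.8×10⁻¹⁰)^5 = 5.7×10⁻⁴⁴

Ksp = 5.7×10⁻⁴⁴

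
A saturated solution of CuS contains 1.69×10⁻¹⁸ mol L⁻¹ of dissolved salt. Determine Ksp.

CuS(s) ⇌ Cu²⁺(aq) + S²⁻(aq)
If s mol/L of CuS dissolves, [Cu²⁺] = s and [S²⁻] = s.
Ksp = [Cu²⁺][S²⁻] = s · s = s^2
Ksp = (1.69×10⁻¹⁸)^2 = 2.86×10⁻³⁶

Ksp = 2.86×10⁻³⁶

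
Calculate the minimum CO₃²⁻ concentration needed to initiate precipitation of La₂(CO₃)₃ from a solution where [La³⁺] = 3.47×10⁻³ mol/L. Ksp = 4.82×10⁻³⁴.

3.42×10⁻¹⁰ M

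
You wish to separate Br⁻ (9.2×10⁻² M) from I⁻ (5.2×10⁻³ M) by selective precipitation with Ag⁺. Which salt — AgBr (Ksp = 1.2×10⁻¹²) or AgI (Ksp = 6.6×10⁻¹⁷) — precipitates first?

The threshold for precipitation is Q = Ksp.
For AgBr: [Ag⁺] = (Ksp/[Br⁻]) = 1.3×10⁻¹¹ M
For AgI: [Ag⁺] = (Ksp/[I⁻]) = 1.3×10⁻¹⁴ M
Since AgI needs less Ag⁺ to reach saturation, it precipitates first.

AgI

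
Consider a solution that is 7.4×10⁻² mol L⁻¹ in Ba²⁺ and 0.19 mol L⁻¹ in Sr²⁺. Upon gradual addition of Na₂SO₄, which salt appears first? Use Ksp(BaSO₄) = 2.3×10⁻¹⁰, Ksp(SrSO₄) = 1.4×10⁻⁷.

BaSO₄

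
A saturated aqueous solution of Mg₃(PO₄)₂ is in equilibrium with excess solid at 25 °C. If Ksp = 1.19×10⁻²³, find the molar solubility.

1.02×10⁻⁵ M

Mg₃(PO₄)₂(s) ⇌ 3 Mg²⁺(aq) + 2 PO₄³⁻(aq)
For each mole of Mg₃(PO₄)₂ that dissolves per liter, [Mg²⁺] = 3s and [PO₄³⁻] = 2s; let s denote this solubility.
Ksp = [Mg²⁺]^3[PO₄³⁻]^2 = (3s)^3 · (2s)^2 = 108s^5
108s^5 = 1.19×10⁻²³  ⇒  s^5 = 1.10×10⁻²⁵
Taking the 5th root, s = 1.02×10⁻⁵ mol L⁻¹.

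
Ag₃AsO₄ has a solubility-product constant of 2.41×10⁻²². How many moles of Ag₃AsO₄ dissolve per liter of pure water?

1.73×10⁻⁶ M

Ag₃AsO₄(s) ⇌ 3 Ag⁺(aq) + AsO₄³⁻(aq)
With molar solubility s: [Ag⁺] = 3s, [AsO₄³⁻] = s.
Ksp = [Ag⁺]^3[AsO₄³⁻] = (3s)^3 · s = 27s^4
27s^4 = 2.41×10⁻²²  ⇒  s^4 = 8.93×10⁻²⁴
s = 1.73×10⁻⁶ mol/L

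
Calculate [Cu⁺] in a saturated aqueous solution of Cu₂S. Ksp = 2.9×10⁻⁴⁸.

Cu₂S(s) ⇌ 2 Cu⁺(aq) + S²⁻(aq)
With molar solubility s: [Cu⁺] = 2s, [S²⁻] = s.
Ksp = [Cu⁺]^2[S²⁻] = (2s)^2 · s = 4s^3 = 2.9×10⁻⁴⁸
s = 9.0×10⁻¹⁷ mol/L
[Cu⁺] = 2s = 1.8×10⁻¹⁶ mol/L

1.8×10⁻¹⁶ M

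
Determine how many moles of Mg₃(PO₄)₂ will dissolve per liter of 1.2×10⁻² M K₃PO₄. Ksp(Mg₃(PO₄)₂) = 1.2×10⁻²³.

Mg₃(PO₄)₂(s) ⇌ 3 Mg²⁺(aq) + 2 PO₄³⁻(aq)
The solution already contains PO₄³⁻ at 1.2×10⁻² M. Let s be the molar solubility of Mg₃(PO₄)₂.
[PO₄³⁻] ≈ 1.2×10⁻² M (common ion dominates); [Mg²⁺] = 3s.
Ksp = [Mg²⁺]^3[PO₄³⁻]^2 = (3s)^3(1.2×10⁻²)^2
(3s)^3 = 1.2×10⁻²³ / (1.2×10⁻²)^2 = 8.3×10⁻²⁰
s = 1.5×10⁻⁷ M

1.5×10⁻⁷ M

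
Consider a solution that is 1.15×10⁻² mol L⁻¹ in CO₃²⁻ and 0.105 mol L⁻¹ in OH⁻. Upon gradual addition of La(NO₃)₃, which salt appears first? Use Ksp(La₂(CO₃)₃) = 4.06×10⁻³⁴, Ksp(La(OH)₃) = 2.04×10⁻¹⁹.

La(OH)₃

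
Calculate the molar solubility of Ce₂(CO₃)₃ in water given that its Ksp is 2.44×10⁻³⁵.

4.69×10⁻⁸ M

Ce₂(CO₃)₃(s) ⇌ 2 Ce³⁺(aq) + 3 CO₃²⁻(aq)
Let s be the molar solubility. Then [Ce³⁺] = 2s and [CO₃²⁻] = 3s.
Ksp = [Ce³⁺]^2[CO₃²⁻]^3 = (2s)^2 · (3s)^3 = 108s^5
108s^5 = 2.44×10⁻³⁵  ⇒  s^5 = 2.26×10⁻³⁷
s = (2.26×10⁻³⁷)^(1/5) = 4.69×10⁻⁸ M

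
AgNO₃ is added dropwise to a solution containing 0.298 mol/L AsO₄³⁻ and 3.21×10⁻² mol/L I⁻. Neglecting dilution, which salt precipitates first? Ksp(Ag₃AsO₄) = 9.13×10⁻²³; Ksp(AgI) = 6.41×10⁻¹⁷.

AgI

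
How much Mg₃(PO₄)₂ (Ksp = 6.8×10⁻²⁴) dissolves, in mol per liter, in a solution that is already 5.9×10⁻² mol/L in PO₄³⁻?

4.2×10⁻⁸ M

Mg₃(PO₄)₂(s) ⇌ 3 Mg²⁺(aq) + 2 PO₄³⁻(aq)
Let s be the solubility of Mg₃(PO₄)₂ here. The common ion gives [PO₄³⁻] ≈ 5.9×10⁻² mol/L, and [Mg²⁺] = 3s.
Ksp = [Mg²⁺]^3[PO₄³⁻]^2 = (3s)^3(5.9×10⁻²)^2
(3s)^3 = 6.8×10⁻²⁴ / (5.9×10⁻²)^2 = 2.0×10⁻²¹
s = 4.2×10⁻⁸ mol/L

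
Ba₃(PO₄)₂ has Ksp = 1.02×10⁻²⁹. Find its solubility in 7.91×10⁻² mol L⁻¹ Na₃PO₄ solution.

Ba₃(PO₄)₂(s) ⇌ 3 Ba²⁺(aq) + 2 PO₄³⁻(aq)
PO₄³⁻ is already present at 7.91×10⁻² mol L⁻¹. If s mol/L of Ba₃(PO₄)₂ dissolves, [Ba²⁺] = 3s while [PO₄³⁻] ≈ 7.91×10⁻² mol L⁻¹.
Ksp = [Ba²⁺]^3[PO₄³⁻]^2 = (3s)^3(7.91×10⁻²)^2
(3s)^3 = 1.02×10⁻²⁹ / (7.91×10⁻²)^2 = 1.63×10⁻²⁷
s = 3.92×10⁻¹⁰ mol L⁻¹

3.92×10⁻¹⁰ M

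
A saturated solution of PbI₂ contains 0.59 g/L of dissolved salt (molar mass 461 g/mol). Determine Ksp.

Ksp = 8.4×10⁻⁹

Convert to molarity: s = 0.59 / 461 = 1.280×10⁻³ mol/L
PbI₂(s) ⇌ Pb²⁺(aq) + 2 I⁻(aq)
If s mol/L of PbI₂ dissolves, [Pb²⁺] = s and [I⁻] = 2s.
Ksp = [Pb²⁺][I⁻]^2 = s · (2s)^2 = 4s^3
Ksp = 4 × (1.280×10⁻³)^3 = 8.4×10⁻⁹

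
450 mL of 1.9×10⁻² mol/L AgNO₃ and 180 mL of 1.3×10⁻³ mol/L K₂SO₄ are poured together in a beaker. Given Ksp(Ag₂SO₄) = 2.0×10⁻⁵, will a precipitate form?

No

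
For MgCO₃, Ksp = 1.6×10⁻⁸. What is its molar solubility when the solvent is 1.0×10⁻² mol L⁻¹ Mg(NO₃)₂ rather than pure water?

1.6×10⁻⁶ M

MgCO₃(s) ⇌ Mg²⁺(aq) + CO₃²⁻(aq)
Let s be the solubility of MgCO₃ here. The common ion gives [Mg²⁺] ≈ 1.0×10⁻² mol L⁻¹, and [CO₃²⁻] = s.
Ksp = [Mg²⁺][CO₃²⁻] = (1.0×10⁻²)s
s = 1.6×10⁻⁸ / (1.0×10⁻²) = 1.6×10⁻⁶
s = 1.6×10⁻⁶ mol L⁻¹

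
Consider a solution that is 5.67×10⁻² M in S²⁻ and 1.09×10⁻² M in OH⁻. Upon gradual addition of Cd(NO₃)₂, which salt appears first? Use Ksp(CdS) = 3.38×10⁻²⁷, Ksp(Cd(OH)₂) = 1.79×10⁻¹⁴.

The threshold for precipitation is Q = Ksp.
For CdS: [Cd²⁺] = (Ksp/[S²⁻]) = 5.96×10⁻²⁶ M
For Cd(OH)₂: [Cd²⁺] = (Ksp/[OH⁻]^2) = 1.51×10⁻¹⁰ M
CdS requires the lower [Cd²⁺], so it precipitates first.

CdS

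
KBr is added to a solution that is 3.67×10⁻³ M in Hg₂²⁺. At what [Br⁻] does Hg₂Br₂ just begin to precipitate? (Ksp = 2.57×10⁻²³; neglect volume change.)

8.37×10⁻¹¹ M

Precipitation of each salt begins when its ion product equals Ksp.
Hg₂Br₂(s) ⇌ Hg₂²⁺(aq) + 2 Br⁻(aq)
Ksp = [Hg₂²⁺][Br⁻]^2 = [Br⁻]^2(3.67×10⁻³)
[Br⁻]^2 = 2.57×10⁻²³ / (3.67×10⁻³) = 7.00×10⁻²¹
[Br⁻] = 8.37×10⁻¹¹ M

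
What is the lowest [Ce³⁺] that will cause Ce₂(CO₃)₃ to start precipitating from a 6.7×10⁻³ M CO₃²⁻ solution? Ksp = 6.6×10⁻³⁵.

Precipitation begins when Q = Ksp.
Ce₂(CO₃)₃(s) ⇌ 2 Ce³⁺(aq) + 3 CO₃²⁻(aq)
Ksp = [Ce³⁺]^2[CO₃²⁻]^3 = [Ce³⁺]^2(6.7×10⁻³)^3
[Ce³⁺]^2 = 6.6×10⁻³⁵ / (6.7×10⁻³)^3 = 2.2×10⁻²⁸
[Ce³⁺] = 1.5×10⁻¹⁴ M

1.5×10⁻¹⁴ M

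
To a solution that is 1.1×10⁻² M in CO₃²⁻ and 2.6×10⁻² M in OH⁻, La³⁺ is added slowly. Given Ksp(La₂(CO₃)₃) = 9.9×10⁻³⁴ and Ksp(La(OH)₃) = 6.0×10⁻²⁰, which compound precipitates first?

La(OH)₃

The threshold for precipitation is Q = Ksp.
For La₂(CO₃)₃: [La³⁺] = (Ksp/[CO₃²⁻]^3)^(1/2) = 2.7×10⁻¹⁴ M
For La(OH)₃: [La³⁺] = (Ksp/[OH⁻]^3) = 3.4×10⁻¹⁵ M
La(OH)₃ requires the lower [La³⁺], so it precipitates first.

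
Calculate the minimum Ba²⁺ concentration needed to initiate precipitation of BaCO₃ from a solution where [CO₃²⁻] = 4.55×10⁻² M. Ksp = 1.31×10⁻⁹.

2.88×10⁻⁸ M

The threshold for precipitation is Q = Ksp.
BaCO₃(s) ⇌ Ba²⁺(aq) + CO₃²⁻(aq)
Ksp = [Ba²⁺][CO₃²⁻] = [Ba²⁺](4.55×10⁻²)
[Ba²⁺] = 1.31×10⁻⁹ / (4.55×10⁻²) = 2.88×10⁻⁸
[Ba²⁺] = 2.88×10⁻⁸ M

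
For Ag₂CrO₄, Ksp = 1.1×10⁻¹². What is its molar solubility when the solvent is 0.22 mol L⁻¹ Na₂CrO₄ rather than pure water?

Ag₂CrO₄(s) ⇌ 2 Ag⁺(aq) + CrO₄²⁻(aq)
The solution already contains CrO₄²⁻ at 0.22 mol L⁻¹. Let s be the molar solubility of Ag₂CrO₄.
[CrO₄²⁻] ≈ 0.22 mol L⁻¹ (common ion dominates); [Ag⁺] = 2s.
Ksp = [Ag⁺]^2[CrO₄²⁻] = (2s)^2(0.22)
(2s)^2 = 1.1×10⁻¹² / (0.22) = 5.0×10⁻¹²
s = 1.1×10⁻⁶ mol L⁻¹

1.1×10⁻⁶ M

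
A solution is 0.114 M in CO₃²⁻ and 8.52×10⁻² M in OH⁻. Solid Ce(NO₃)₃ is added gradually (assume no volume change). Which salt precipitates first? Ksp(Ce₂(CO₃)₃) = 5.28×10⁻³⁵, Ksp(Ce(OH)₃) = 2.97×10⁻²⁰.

A salt starts to precipitate once the ion product Q reaches its Ksp.
For Ce₂(CO₃)₃: [Ce³⁺] = (Ksp/[CO₃²⁻]^3)^(1/2) = 1.89×10⁻¹⁶ M
For Ce(OH)₃: [Ce³⁺] = (Ksp/[OH⁻]^3) = 4.80×10⁻¹⁷ M
Since Ce(OH)₃ needs less Ce³⁺ to reach saturation, it precipitates first.

Ce(OH)₃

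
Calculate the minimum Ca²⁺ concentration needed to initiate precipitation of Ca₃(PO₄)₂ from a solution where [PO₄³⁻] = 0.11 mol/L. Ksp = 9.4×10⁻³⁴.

4.3×10⁻¹¹ M

Precipitation of each salt begins when its ion product equals Ksp.
Ca₃(PO₄)₂(s) ⇌ 3 Ca²⁺(aq) + 2 PO₄³⁻(aq)
Ksp = [Ca²⁺]^3[PO₄³⁻]^2 = [Ca²⁺]^3(0.11)^2
[Ca²⁺]^3 = 9.4×10⁻³⁴ / (0.11)^2 = 7.8×10⁻³²
[Ca²⁺] = 4.3×10⁻¹¹ mol/L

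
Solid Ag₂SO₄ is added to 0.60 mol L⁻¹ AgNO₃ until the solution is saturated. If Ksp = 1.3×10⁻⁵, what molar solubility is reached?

Ag₂SO₄(s) ⇌ 2 Ag⁺(aq) + SO₄²⁻(aq)
Let s be the solubility of Ag₂SO₄ here. The common ion gives [Ag⁺] ≈ 0.60 mol L⁻¹, and [SO₄²⁻] = s.
Ksp = [Ag⁺]^2[SO₄²⁻] = (0.60)^2s
s = 1.3×10⁻⁵ / (0.60)^2 = 3.6×10⁻⁵
s = 3.6×10⁻⁵ mol L⁻¹

3.6×10⁻⁵ M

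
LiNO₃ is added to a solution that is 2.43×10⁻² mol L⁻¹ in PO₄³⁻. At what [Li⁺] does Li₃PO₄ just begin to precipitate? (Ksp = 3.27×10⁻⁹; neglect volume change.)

Precipitation begins when Q = Ksp.
Li₃PO₄(s) ⇌ 3 Li⁺(aq) + PO₄³⁻(aq)
Ksp = [Li⁺]^3[PO₄³⁻] = [Li⁺]^3(2.43×10⁻²)
[Li⁺]^3 = 3.27×10⁻⁹ / (2.43×10⁻²) = 1.35×10⁻⁷
[Li⁺] = 5.12×10⁻³ mol L⁻¹

5.12×10⁻³ M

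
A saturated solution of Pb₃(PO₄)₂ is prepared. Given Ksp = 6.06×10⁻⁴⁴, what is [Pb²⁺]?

2.67×10⁻⁹ M

Pb₃(PO₄)₂(s) ⇌ 3 Pb²⁺(aq) + 2 PO₄³⁻(aq)
If s mol/L of Pb₃(PO₄)₂ dissolves, [Pb²⁺] = 3s and [PO₄³⁻] = 2s.
Ksp = [Pb²⁺]^3[PO₄³⁻]^2 = (3s)^3 · (2s)^2 = 108s^5 = 6.06×10⁻⁴⁴
s = 8.91×10⁻¹⁰ mol L⁻¹
[Pb²⁺] = 3s = 2.67×10⁻⁹ mol L⁻¹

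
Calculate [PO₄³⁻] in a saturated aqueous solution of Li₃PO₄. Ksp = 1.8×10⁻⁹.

2.9×10⁻³ M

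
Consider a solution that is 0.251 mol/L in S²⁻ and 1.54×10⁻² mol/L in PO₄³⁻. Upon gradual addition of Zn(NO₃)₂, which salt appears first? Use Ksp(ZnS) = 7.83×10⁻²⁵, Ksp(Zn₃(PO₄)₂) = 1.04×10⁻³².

Precipitation begins when Q = Ksp.
For ZnS: [Zn²⁺] = (Ksp/[S²⁻]) = 3.12×10⁻²⁴ mol/L
For Zn₃(PO₄)₂: [Zn²⁺] = (Ksp/[PO₄³⁻]^2)^(1/3) = 3.53×10⁻¹⁰ mol/L
ZnS requires the lower [Zn²⁺], so it precipitates first.

ZnS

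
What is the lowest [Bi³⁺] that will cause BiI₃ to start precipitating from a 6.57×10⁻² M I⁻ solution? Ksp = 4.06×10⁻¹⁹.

1.43×10⁻¹⁵ M

A salt starts to precipitate once the ion product Q reaches its Ksp.
BiI₃(s) ⇌ Bi³⁺(aq) + 3 I⁻(aq)
Ksp = [Bi³⁺][I⁻]^3 = [Bi³⁺](6.57×10⁻²)^3
[Bi³⁺] = 4.06×10⁻¹⁹ / (6.57×10⁻²)^3 = 1.43×10⁻¹⁵
[Bi³⁺] = 1.43×10⁻¹⁵ M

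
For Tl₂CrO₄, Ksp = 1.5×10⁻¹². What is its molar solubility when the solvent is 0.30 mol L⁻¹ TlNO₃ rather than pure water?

1.7×10⁻¹¹ M

Tl₂CrO₄(s) ⇌ 2 Tl⁺(aq) + CrO₄²⁻(aq)
With Tl⁺ already at 0.30 mol L⁻¹ and s small, take [Tl⁺] ≈ 0.30 mol L⁻¹ and [CrO₄²⁻] = s.
Ksp = [Tl⁺]^2[CrO₄²⁻] = (0.30)^2s
s = 1.5×10⁻¹² / (0.30)^2 = 1.7×10⁻¹¹
s = 1.7×10⁻¹¹ mol L⁻¹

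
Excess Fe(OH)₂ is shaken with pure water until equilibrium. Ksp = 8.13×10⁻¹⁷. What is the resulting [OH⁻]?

Fe(OH)₂(s) ⇌ Fe²⁺(aq) + 2 OH⁻(aq)
Call the molar solubility s, so that [Fe²⁺] = s and [OH⁻] = 2s.
Ksp = [Fe²⁺][OH⁻]^2 = s · (2s)^2 = 4s^3 = 8.13×10⁻¹⁷
s = 2.73×10⁻⁶ mol L⁻¹
[OH⁻] = 2s = 5.46×10⁻⁶ mol L⁻¹

5.46×10⁻⁶ M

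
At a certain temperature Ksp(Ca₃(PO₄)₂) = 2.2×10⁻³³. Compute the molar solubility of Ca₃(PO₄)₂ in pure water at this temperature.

1.2×10⁻⁷ M

Ca₃(PO₄)₂(s) ⇌ 3 Ca²⁺(aq) + 2 PO₄³⁻(aq)
With molar solubility s: [Ca²⁺] = 3s, [PO₄³⁻] = 2s.
Ksp = [Ca²⁺]^3[PO₄³⁻]^2 = (3s)^3 · (2s)^2 = 108s^5
108s^5 = 2.2×10⁻³³  ⇒  s^5 = 2.0×10⁻³⁵
s = (2.0×10⁻³⁵)^(1/5) = 1.2×10⁻⁷ mol L⁻¹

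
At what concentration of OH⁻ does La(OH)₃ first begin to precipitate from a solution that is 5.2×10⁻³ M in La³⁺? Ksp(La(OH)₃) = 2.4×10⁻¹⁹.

Each salt precipitates once Q = Ksp for that salt.
La(OH)₃(s) ⇌ La³⁺(aq) + 3 OH⁻(aq)
Ksp = [La³⁺][OH⁻]^3 = [OH⁻]^3(5.2×10⁻³)
[OH⁻]^3 = 2.4×10⁻¹⁹ / (5.2×10⁻³) = 4.6×10⁻¹⁷
[OH⁻] = 3.6×10⁻⁶ M

3.6×10⁻⁶ M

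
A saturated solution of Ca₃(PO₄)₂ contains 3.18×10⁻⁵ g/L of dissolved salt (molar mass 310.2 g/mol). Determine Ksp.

Ksp = 1.22×10⁻³³

Convert to molarity: s = 3.18×10⁻⁵ / 310.2 = 1.0251×10⁻⁷ mol/L
Ca₃(PO₄)₂(s) ⇌ 3 Ca²⁺(aq) + 2 PO₄³⁻(aq)
For each mole of Ca₃(PO₄)₂ that dissolves per liter, [Ca²⁺] = 3s and [PO₄³⁻] = 2s; let s denote this solubility.
Ksp = [Ca²⁺]^3[PO₄³⁻]^2 = (3s)^3 · (2s)^2 = 108s^5
Ksp = 108 × (1.0251×10⁻⁷)^5 = 1.22×10⁻³³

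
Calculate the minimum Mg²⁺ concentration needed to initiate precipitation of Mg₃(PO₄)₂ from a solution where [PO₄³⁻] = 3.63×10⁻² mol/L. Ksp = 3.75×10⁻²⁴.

Precipitation begins when Q = Ksp.
Mg₃(PO₄)₂(s) ⇌ 3 Mg²⁺(aq) + 2 PO₄³⁻(aq)
Ksp = [Mg²⁺]^3[PO₄³⁻]^2 = [Mg²⁺]^3(3.63×10⁻²)^2
[Mg²⁺]^3 = 3.75×10⁻²⁴ / (3.63×10⁻²)^2 = 2.85×10⁻²¹
[Mg²⁺] = 1.42×10⁻⁷ mol/L

1.42×10⁻⁷ M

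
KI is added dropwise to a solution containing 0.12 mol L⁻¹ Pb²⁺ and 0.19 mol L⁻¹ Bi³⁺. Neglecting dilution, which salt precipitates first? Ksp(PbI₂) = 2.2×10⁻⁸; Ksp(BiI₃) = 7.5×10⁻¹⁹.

Each salt precipitates once Q = Ksp for that salt.
For PbI₂: [I⁻] = (Ksp/[Pb²⁺])^(1/2) = 4.3×10⁻⁴ mol L⁻¹
For BiI₃: [I⁻] = (Ksp/[Bi³⁺])^(1/3) = 1.6×10⁻⁶ mol L⁻¹
Since BiI₃ needs less I⁻ to reach saturation, it precipitates first.

BiI₃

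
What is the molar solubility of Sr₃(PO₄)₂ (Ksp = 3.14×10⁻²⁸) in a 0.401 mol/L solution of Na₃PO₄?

Sr₃(PO₄)₂(s) ⇌ 3 Sr²⁺(aq) + 2 PO₄³⁻(aq)
With PO₄³⁻ already at 0.401 mol/L and s small, take [PO₄³⁻] ≈ 0.401 mol/L and [Sr²⁺] = 3s.
Ksp = [Sr²⁺]^3[PO₄³⁻]^2 = (3s)^3(0.401)^2
(3s)^3 = 3.14×10⁻²⁸ / (0.401)^2 = 1.95×10⁻²⁷
s = 4.17×10⁻¹⁰ mol/L

4.17×10⁻¹⁰ M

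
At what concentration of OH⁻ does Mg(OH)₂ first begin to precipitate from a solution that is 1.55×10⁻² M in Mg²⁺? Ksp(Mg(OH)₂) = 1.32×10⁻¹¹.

Precipitation begins when Q = Ksp.
Mg(OH)₂(s) ⇌ Mg²⁺(aq) + 2 OH⁻(aq)
Ksp = [Mg²⁺][OH⁻]^2 = [OH⁻]^2(1.55×10⁻²)
[OH⁻]^2 = 1.32×10⁻¹¹ / (1.55×10⁻²) = 8.52×10⁻¹⁰
[OH⁻] = 2.92×10⁻⁵ M

2.92×10⁻⁵ M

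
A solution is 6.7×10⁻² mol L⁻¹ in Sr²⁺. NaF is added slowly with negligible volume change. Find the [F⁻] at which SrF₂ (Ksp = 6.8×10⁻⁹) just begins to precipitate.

3.2×10⁻⁴ M

Precipitation begins when Q = Ksp.
SrF₂(s) ⇌ Sr²⁺(aq) + 2 F⁻(aq)
Ksp = [Sr²⁺][F⁻]^2 = [F⁻]^2(6.7×10⁻²)
[F⁻]^2 = 6.8×10⁻⁹ / (6.7×10⁻²) = 1.0×10⁻⁷
[F⁻] = 3.2×10⁻⁴ mol L⁻¹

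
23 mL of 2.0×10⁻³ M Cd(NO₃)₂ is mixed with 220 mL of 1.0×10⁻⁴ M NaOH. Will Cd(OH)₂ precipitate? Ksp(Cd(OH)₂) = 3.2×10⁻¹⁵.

After mixing, V = 23 mL + 220 mL = 243 mL.
[Cd²⁺] = (2.0×10⁻³)(23)/243 = 1.9×10⁻⁴ M
[OH⁻] = (1.0×10⁻⁴)(220)/243 = 9.1×10⁻⁵ M
Q = [Cd²⁺][OH⁻]^2 = 1.6×10⁻¹²
Q = 1.6×10⁻¹² > Ksp = 3.2×10⁻¹⁵, so the solution is supersaturated and Cd(OH)₂ precipitates.

Yes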